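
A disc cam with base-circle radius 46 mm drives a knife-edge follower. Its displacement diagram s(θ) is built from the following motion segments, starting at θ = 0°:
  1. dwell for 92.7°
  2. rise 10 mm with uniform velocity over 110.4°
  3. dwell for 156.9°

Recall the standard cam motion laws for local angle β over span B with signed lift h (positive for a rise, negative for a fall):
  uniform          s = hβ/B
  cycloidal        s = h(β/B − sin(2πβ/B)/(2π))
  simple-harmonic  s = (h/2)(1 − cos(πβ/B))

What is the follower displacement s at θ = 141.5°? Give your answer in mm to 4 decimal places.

seg 1 [0°–92.7°] dwell: s stays 0.0000
seg 2 [92.7°–203.1°] uniform, h=10: θ=141.5° here. β=48.8, B=110.4. 10·48.8/110.4 = 4.4203 → s = 4.4203

4.4203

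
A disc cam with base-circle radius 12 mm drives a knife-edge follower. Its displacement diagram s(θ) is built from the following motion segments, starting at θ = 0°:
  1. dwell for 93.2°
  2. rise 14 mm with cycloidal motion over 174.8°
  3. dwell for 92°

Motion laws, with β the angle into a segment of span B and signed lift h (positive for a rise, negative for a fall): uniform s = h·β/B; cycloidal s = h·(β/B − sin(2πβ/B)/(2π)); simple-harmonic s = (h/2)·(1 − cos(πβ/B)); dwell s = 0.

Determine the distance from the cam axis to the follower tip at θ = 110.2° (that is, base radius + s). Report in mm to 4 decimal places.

seg 1 [0°–93.2°] dwell: s stays 0.0000
seg 2 [93.2°–268°] cycloidal, h=14: θ=110.2° here. β=17, B=174.8. 14·(0.0973 − sin(2π·0.0973)/(2π)) = 0.0832 → s = 0.0832
radial distance = base radius + s = 12 + 0.0832 = 12.0832

12.0832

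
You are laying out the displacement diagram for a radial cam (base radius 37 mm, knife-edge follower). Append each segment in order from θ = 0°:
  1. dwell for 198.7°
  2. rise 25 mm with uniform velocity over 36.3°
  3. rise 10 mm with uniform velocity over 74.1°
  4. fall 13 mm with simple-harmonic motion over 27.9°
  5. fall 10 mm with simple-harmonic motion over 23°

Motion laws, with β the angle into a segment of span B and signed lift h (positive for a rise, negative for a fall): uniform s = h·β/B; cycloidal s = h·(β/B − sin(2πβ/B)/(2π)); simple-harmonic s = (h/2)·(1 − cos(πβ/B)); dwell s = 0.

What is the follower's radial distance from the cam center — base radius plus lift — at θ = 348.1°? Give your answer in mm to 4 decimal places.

seg 1 [0°–198.7°] dwell: s stays 0.0000
seg 2 [198.7°–235°] uniform, h=25: full span → s += 25 → s = 25.0000
seg 3 [235°–309.1°] uniform, h=10: full span → s += 10 → s = 35.0000
seg 4 [309.1°–337°] simple-harmonic, h=-13: full span → s += -13 → s = 22.0000
seg 5 [337°–360°] simple-harmonic, h=-10: θ=348.1° here. β=11.1, B=23. -10/2·(1 − cos(π·0.4826)) = -4.7270 → s = 17.2730
radial distance = base radius + s = 37 + 17.2730 = 54.2730

54.2730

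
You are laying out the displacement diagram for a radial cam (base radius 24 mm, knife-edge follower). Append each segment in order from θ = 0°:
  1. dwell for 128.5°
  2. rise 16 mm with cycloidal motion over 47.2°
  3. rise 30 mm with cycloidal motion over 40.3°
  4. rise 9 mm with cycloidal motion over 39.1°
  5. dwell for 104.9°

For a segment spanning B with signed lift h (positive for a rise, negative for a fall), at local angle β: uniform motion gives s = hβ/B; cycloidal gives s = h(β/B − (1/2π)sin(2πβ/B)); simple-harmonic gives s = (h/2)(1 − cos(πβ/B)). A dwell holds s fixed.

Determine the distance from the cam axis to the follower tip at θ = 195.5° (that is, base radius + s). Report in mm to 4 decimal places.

seg 1 [0°–128.5°] dwell: s stays 0.0000
seg 2 [128.5°–175.7°] cycloidal, h=16: full span → s += 16 → s = 16.0000
seg 3 [175.7°–216°] cycloidal, h=30: θ=195.5° here. β=19.8, B=40.3. 30·(0.4913 − sin(2π·0.4913)/(2π)) = 14.4790 → s = 30.4790
radial distance = base radius + s = 24 + 30.4790 = 54.4790

54.4790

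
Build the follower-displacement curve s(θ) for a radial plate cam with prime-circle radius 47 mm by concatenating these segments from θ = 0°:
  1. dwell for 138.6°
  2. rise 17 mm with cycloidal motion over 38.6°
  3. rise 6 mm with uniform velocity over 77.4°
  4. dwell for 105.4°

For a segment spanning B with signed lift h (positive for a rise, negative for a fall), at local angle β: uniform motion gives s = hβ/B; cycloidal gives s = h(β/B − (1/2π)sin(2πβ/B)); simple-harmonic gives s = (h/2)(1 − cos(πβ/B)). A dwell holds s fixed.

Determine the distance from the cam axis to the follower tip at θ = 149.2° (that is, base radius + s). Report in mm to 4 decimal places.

seg 1 [0°–138.6°] dwell: s stays 0.0000
seg 2 [138.6°–177.2°] cycloidal, h=17: θ=149.2° here. β=10.6, B=38.6. 17·(0.2746 − sin(2π·0.2746)/(2π)) = 1.9950 → s = 1.9950
radial distance = base radius + s = 47 + 1.9950 = 48.9950

48.9950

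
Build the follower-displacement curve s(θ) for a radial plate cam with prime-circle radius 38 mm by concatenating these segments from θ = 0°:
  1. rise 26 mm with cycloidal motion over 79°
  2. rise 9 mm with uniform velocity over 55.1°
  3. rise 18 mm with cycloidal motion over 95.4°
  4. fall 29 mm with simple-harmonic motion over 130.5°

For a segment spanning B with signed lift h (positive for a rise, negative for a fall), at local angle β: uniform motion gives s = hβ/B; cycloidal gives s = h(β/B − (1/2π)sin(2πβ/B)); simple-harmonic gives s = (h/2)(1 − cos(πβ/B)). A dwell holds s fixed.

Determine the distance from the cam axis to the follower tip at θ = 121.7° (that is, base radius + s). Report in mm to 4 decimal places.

seg 1 [0°–79°] cycloidal, h=26: full span → s += 26 → s = 26.0000
seg 2 [79°–134.1°] uniform, h=9: θ=121.7° here. β=42.7, B=55.1. 9·42.7/55.1 = 6.9746 → s = 32.9746
radial distance = base radius + s = 38 + 32.9746 = 70.9746

70.9746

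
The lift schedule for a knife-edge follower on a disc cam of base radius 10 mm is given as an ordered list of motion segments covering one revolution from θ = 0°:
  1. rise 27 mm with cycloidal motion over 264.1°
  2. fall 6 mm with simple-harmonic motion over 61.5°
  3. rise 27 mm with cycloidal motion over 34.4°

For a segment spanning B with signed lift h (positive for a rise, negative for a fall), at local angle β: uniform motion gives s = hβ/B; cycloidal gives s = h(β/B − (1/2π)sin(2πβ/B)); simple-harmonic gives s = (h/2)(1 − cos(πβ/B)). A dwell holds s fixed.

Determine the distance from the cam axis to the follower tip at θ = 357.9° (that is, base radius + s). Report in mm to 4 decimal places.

seg 1 [0°–264.1°] cycloidal, h=27: full span → s += 27 → s = 27.0000
seg 2 [264.1°–325.6°] simple-harmonic, h=-6: full span → s += -6 → s = 21.0000
seg 3 [325.6°–360°] cycloidal, h=27: θ=357.9° here. β=32.3, B=34.4. 27·(0.9390 − sin(2π·0.9390)/(2π)) = 26.9599 → s = 47.9599
radial distance = base radius + s = 10 + 47.9599 = 57.9599

57.9599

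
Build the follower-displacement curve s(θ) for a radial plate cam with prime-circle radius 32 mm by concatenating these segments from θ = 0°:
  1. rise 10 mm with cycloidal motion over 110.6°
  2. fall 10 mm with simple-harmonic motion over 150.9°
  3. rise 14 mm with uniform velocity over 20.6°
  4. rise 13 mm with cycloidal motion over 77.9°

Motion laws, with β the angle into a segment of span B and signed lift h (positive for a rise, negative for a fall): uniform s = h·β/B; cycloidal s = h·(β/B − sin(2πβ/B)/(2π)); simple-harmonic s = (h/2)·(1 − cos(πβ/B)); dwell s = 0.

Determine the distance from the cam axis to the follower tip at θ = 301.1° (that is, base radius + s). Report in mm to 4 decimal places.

seg 1 [0°–110.6°] cycloidal, h=10: full span → s += 10 → s = 10.0000
seg 2 [110.6°–261.5°] simple-harmonic, h=-10: full span → s += -10 → s = 0.0000
seg 3 [261.5°–282.1°] uniform, h=14: full span → s += 14 → s = 14.0000
seg 4 [282.1°–360°] cycloidal, h=13: θ=301.1° here. β=19, B=77.9. 13·(0.2439 − sin(2π·0.2439)/(2π)) = 1.1032 → s = 15.1032
radial distance = base radius + s = 32 + 15.1032 = 47.1032

47.1032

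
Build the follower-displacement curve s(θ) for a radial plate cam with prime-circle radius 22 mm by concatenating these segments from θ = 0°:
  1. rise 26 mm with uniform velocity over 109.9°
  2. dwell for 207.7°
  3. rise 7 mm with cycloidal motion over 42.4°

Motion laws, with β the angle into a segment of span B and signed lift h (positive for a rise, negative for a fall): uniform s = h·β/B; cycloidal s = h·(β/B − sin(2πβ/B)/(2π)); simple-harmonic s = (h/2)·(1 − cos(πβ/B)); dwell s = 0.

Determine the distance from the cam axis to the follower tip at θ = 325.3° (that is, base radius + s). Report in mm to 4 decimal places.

seg 1 [0°–109.9°] uniform, h=26: full span → s += 26 → s = 26.0000
seg 2 [109.9°–317.6°] dwell: s stays 26.0000
seg 3 [317.6°–360°] cycloidal, h=7: θ=325.3° here. β=7.7, B=42.4. 7·(0.1816 − sin(2π·0.1816)/(2π)) = 0.2584 → s = 26.2584
radial distance = base radius + s = 22 + 26.2584 = 48.2584

48.2584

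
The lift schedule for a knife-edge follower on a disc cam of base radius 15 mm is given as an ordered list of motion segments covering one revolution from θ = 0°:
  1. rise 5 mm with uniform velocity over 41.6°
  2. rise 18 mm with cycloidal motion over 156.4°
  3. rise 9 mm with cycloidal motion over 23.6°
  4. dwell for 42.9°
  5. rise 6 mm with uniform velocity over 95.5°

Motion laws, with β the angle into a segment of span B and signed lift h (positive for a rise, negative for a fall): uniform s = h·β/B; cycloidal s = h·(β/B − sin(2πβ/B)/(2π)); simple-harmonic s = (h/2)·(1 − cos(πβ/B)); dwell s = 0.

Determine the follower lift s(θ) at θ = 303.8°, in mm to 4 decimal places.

seg 1 [0°–41.6°] uniform, h=5: full span → s += 5 → s = 5.0000
seg 2 [41.6°–198°] cycloidal, h=18: full span → s += 18 → s = 23.0000
seg 3 [198°–221.6°] cycloidal, h=9: full span → s += 9 → s = 32.0000
seg 4 [221.6°–264.5°] dwell: s stays 32.0000
seg 5 [264.5°–360°] uniform, h=6: θ=303.8° here. β=39.3, B=95.5. 6·39.3/95.5 = 2.4691 → s = 34.4691

34.4691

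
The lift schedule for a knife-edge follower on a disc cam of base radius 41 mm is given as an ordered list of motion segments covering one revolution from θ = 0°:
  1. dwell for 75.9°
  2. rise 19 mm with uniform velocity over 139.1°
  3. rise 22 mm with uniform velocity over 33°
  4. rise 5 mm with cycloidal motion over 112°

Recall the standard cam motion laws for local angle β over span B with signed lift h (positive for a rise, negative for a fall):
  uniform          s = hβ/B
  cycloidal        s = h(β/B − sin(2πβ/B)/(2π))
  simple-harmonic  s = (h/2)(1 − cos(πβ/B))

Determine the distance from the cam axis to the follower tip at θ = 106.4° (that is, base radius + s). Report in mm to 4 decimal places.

seg 1 [0°–75.9°] dwell: s stays 0.0000
seg 2 [75.9°–215°] uniform, h=19: θ=106.4° here. β=30.5, B=139.1. 19·30.5/139.1 = 4.1661 → s = 4.1661
radial distance = base radius + s = 41 + 4.1661 = 45.1661

45.1661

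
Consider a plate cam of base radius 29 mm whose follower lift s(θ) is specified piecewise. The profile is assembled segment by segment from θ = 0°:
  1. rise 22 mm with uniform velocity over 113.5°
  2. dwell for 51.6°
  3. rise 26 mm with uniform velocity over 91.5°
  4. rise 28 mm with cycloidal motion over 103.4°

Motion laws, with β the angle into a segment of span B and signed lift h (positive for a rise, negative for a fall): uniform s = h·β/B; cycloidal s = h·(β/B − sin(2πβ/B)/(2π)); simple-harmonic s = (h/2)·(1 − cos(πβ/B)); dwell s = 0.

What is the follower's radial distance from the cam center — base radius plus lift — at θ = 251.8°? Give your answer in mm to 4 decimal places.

seg 1 [0°–113.5°] uniform, h=22: full span → s += 22 → s = 22.0000
seg 2 [113.5°–165.1°] dwell: s stays 22.0000
seg 3 [165.1°–256.6°] uniform, h=26: θ=251.8° here. β=86.7, B=91.5. 26·86.7/91.5 = 24.6361 → s = 46.6361
radial distance = base radius + s = 29 + 46.6361 = 75.6361

75.6361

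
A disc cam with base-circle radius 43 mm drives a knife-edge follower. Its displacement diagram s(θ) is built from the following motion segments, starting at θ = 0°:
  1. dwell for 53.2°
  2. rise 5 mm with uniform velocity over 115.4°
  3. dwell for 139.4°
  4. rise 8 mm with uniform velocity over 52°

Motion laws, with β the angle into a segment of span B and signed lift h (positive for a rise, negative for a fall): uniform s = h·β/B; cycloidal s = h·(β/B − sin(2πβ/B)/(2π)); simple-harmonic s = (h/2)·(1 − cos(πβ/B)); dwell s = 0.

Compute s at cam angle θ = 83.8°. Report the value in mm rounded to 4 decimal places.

seg 1 [0°–53.2°] dwell: s stays 0.0000
seg 2 [53.2°–168.6°] uniform, h=5: θ=83.8° here. β=30.6, B=115.4. 5·30.6/115.4 = 1.3258 → s = 1.3258

1.3258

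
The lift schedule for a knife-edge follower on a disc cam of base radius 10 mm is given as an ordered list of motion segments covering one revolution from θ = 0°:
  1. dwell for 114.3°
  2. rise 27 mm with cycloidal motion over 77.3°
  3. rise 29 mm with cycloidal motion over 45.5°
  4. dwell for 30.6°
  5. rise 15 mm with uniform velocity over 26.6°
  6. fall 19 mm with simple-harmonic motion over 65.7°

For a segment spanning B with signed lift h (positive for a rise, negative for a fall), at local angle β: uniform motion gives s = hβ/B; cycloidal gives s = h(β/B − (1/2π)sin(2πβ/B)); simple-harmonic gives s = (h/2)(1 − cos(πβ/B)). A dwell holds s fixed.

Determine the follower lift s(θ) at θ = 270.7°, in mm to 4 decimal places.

seg 1 [0°–114.3°] dwell: s stays 0.0000
seg 2 [114.3°–191.6°] cycloidal, h=27: full span → s += 27 → s = 27.0000
seg 3 [191.6°–237.1°] cycloidal, h=29: full span → s += 29 → s = 56.0000
seg 4 [237.1°–267.7°] dwell: s stays 56.0000
seg 5 [267.7°–294.3°] uniform, h=15: θ=270.7° here. β=3, B=26.6. 15·3/26.6 = 1.6917 → s = 57.6917

57.6917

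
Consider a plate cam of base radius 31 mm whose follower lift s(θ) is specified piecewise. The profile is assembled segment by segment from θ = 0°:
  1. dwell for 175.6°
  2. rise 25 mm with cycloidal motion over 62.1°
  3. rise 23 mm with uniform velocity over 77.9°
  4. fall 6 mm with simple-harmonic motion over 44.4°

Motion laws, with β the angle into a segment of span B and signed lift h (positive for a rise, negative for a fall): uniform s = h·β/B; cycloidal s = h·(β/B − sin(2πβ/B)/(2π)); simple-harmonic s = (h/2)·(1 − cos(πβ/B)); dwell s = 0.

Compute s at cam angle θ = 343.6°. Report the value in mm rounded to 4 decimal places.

seg 1 [0°–175.6°] dwell: s stays 0.0000
seg 2 [175.6°–237.7°] cycloidal, h=25: full span → s += 25 → s = 25.0000
seg 3 [237.7°–315.6°] uniform, h=23: full span → s += 23 → s = 48.0000
seg 4 [315.6°–360°] simple-harmonic, h=-6: θ=343.6° here. β=28, B=44.4. -6/2·(1 − cos(π·0.6306)) = -4.1969 → s = 43.8031

43.8031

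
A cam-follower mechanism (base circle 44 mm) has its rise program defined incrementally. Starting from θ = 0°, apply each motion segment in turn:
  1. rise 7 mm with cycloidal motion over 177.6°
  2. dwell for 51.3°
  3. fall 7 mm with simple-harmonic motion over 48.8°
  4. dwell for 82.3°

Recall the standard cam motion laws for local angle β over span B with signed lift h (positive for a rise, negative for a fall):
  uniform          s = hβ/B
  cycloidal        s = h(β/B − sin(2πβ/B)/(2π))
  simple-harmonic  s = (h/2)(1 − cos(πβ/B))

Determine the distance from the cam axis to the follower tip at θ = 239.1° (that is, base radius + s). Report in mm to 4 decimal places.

seg 1 [0°–177.6°] cycloidal, h=7: full span → s += 7 → s = 7.0000
seg 2 [177.6°–228.9°] dwell: s stays 7.0000
seg 3 [228.9°–277.7°] simple-harmonic, h=-7: θ=239.1° here. β=10.2, B=48.8. -7/2·(1 − cos(π·0.2090)) = -0.7278 → s = 6.2722
radial distance = base radius + s = 44 + 6.2722 = 50.2722

50.2722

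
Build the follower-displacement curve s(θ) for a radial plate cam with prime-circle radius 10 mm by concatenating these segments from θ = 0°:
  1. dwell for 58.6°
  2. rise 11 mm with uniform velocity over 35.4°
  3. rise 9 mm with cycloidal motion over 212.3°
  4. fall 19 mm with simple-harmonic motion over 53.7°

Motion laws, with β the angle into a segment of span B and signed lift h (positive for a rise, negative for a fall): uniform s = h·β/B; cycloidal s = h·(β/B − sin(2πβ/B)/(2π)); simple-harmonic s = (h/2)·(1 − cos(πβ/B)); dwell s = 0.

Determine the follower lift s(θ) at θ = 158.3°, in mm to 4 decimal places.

seg 1 [0°–58.6°] dwell: s stays 0.0000
seg 2 [58.6°–94°] uniform, h=11: full span → s += 11 → s = 11.0000
seg 3 [94°–306.3°] cycloidal, h=9: θ=158.3° here. β=64.3, B=212.3. 9·(0.3029 − sin(2π·0.3029)/(2π)) = 1.3718 → s = 12.3718

12.3718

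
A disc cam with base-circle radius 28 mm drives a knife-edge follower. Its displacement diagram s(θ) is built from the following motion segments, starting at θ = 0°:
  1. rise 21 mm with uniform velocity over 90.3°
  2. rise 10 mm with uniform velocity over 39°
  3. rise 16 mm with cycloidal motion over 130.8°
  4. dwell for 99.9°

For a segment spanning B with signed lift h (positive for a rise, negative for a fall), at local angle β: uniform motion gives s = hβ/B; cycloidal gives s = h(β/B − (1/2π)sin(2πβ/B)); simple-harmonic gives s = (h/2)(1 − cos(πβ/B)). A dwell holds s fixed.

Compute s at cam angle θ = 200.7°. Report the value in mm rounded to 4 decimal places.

seg 1 [0°–90.3°] uniform, h=21: full span → s += 21 → s = 21.0000
seg 2 [90.3°–129.3°] uniform, h=10: full span → s += 10 → s = 31.0000
seg 3 [129.3°–260.1°] cycloidal, h=16: θ=200.7° here. β=71.4, B=130.8. 16·(0.5459 − sin(2π·0.5459)/(2π)) = 9.4578 → s = 40.4578

40.4578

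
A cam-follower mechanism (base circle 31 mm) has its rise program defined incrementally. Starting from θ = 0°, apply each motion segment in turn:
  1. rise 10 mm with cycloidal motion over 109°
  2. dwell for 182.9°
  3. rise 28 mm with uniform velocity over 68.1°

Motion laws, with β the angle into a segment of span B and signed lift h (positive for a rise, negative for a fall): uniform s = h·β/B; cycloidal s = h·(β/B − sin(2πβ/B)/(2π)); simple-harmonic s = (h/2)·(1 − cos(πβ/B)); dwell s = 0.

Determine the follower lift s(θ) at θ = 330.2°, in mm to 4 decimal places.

seg 1 [0°–109°] cycloidal, h=10: full span → s += 10 → s = 10.0000
seg 2 [109°–291.9°] dwell: s stays 10.0000
seg 3 [291.9°–360°] uniform, h=28: θ=330.2° here. β=38.3, B=68.1. 28·38.3/68.1 = 15.7474 → s = 25.7474

25.7474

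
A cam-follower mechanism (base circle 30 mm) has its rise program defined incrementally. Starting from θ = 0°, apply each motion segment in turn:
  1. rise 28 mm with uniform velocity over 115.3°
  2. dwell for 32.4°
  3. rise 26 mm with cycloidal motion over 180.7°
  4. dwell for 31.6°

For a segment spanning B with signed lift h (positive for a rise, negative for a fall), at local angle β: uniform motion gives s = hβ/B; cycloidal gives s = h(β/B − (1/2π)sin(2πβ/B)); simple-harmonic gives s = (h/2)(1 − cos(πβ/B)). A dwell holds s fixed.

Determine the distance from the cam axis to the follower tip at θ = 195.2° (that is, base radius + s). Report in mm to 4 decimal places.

seg 1 [0°–115.3°] uniform, h=28: full span → s += 28 → s = 28.0000
seg 2 [115.3°–147.7°] dwell: s stays 28.0000
seg 3 [147.7°–328.4°] cycloidal, h=26: θ=195.2° here. β=47.5, B=180.7. 26·(0.2629 − sin(2π·0.2629)/(2π)) = 2.7100 → s = 30.7100
radial distance = base radius + s = 30 + 30.7100 = 60.7100

60.7100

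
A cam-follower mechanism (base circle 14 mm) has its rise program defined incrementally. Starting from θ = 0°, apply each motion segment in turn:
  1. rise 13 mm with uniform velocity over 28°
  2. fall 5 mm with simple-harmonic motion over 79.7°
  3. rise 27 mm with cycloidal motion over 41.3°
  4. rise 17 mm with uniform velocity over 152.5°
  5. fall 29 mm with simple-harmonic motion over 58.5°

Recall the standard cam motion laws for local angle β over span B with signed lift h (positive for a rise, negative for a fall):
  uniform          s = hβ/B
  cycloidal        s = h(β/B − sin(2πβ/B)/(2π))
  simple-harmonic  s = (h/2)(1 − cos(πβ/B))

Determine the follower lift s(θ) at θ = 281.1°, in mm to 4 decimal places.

seg 1 [0°–28°] uniform, h=13: full span → s += 13 → s = 13.0000
seg 2 [28°–107.7°] simple-harmonic, h=-5: full span → s += -5 → s = 8.0000
seg 3 [107.7°–149°] cycloidal, h=27: full span → s += 27 → s = 35.0000
seg 4 [149°–301.5°] uniform, h=17: θ=281.1° here. β=132.1, B=152.5. 17·132.1/152.5 = 14.7259 → s = 49.7259

49.7259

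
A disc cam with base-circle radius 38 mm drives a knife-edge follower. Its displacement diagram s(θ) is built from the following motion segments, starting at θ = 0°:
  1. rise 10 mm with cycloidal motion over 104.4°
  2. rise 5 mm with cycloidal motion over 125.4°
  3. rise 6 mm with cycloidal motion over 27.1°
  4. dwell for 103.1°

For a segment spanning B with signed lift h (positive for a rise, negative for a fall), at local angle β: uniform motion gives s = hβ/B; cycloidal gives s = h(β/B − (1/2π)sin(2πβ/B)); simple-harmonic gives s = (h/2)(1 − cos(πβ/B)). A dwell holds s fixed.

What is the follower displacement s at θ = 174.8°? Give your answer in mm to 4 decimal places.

seg 1 [0°–104.4°] cycloidal, h=10: full span → s += 10 → s = 10.0000
seg 2 [104.4°–229.8°] cycloidal, h=5: θ=174.8° here. β=70.4, B=125.4. 5·(0.5614 − sin(2π·0.5614)/(2π)) = 3.1065 → s = 13.1065

13.1065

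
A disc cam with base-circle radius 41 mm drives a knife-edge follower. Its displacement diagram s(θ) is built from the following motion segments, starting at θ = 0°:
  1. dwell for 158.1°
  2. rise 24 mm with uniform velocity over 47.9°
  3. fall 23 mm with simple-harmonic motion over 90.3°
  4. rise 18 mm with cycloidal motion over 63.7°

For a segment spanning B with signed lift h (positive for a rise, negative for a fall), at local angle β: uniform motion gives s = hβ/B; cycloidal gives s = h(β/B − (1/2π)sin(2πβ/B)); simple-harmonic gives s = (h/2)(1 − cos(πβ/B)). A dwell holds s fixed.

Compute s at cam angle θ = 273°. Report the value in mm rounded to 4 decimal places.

seg 1 [0°–158.1°] dwell: s stays 0.0000
seg 2 [158.1°–206°] uniform, h=24: full span → s += 24 → s = 24.0000
seg 3 [206°–296.3°] simple-harmonic, h=-23: θ=273° here. β=67, B=90.3. -23/2·(1 − cos(π·0.7420)) = -19.4241 → s = 4.5759

4.5759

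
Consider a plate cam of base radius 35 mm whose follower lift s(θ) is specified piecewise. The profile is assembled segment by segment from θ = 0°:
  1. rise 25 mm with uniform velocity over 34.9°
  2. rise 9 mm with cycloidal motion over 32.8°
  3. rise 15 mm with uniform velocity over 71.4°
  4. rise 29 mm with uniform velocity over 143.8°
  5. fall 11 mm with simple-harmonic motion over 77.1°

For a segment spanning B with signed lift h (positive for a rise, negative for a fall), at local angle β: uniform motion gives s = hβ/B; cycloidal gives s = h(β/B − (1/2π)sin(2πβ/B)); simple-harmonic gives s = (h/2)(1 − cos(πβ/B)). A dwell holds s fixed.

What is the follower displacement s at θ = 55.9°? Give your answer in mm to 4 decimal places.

seg 1 [0°–34.9°] uniform, h=25: full span → s += 25 → s = 25.0000
seg 2 [34.9°–67.7°] cycloidal, h=9: θ=55.9° here. β=21, B=32.8. 9·(0.6402 − sin(2π·0.6402)/(2π)) = 6.8673 → s = 31.8673

31.8673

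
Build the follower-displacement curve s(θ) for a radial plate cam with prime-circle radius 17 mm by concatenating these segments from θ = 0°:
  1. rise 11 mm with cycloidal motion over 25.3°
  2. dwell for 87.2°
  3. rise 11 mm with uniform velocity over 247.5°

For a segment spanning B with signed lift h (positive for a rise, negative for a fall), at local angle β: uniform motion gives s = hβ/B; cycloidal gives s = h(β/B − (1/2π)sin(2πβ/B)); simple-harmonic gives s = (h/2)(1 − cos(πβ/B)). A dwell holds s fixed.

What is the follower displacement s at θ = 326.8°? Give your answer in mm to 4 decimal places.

seg 1 [0°–25.3°] cycloidal, h=11: full span → s += 11 → s = 11.0000
seg 2 [25.3°–112.5°] dwell: s stays 11.0000
seg 3 [112.5°–360°] uniform, h=11: θ=326.8° here. β=214.3, B=247.5. 11·214.3/247.5 = 9.5244 → s = 20.5244

20.5244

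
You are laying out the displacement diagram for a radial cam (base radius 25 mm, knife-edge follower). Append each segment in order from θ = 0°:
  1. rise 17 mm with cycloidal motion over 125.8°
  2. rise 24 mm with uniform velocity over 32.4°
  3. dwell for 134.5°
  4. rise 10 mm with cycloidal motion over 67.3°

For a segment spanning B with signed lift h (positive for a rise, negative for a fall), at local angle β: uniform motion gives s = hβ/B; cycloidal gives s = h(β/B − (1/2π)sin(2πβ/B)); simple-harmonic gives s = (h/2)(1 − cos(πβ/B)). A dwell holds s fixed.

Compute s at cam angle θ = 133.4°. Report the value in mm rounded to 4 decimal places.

seg 1 [0°–125.8°] cycloidal, h=17: full span → s += 17 → s = 17.0000
seg 2 [125.8°–158.2°] uniform, h=24: θ=133.4° here. β=7.6, B=32.4. 24·7.6/32.4 = 5.6296 → s = 22.6296

22.6296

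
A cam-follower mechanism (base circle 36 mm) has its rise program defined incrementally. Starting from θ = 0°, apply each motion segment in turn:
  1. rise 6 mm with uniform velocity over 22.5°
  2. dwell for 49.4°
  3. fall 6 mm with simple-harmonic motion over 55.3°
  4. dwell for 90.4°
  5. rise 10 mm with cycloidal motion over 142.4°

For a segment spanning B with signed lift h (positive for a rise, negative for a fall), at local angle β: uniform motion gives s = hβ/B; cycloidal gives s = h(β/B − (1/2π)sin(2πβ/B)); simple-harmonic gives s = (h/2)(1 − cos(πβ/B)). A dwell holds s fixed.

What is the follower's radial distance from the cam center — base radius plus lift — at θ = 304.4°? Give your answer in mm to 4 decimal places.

seg 1 [0°–22.5°] uniform, h=6: full span → s += 6 → s = 6.0000
seg 2 [22.5°–71.9°] dwell: s stays 6.0000
seg 3 [71.9°–127.2°] simple-harmonic, h=-6: full span → s += -6 → s = 0.0000
seg 4 [127.2°–217.6°] dwell: s stays 0.0000
seg 5 [217.6°–360°] cycloidal, h=10: θ=304.4° here. β=86.8, B=142.4. 10·(0.6096 − sin(2π·0.6096)/(2π)) = 7.1065 → s = 7.1065
radial distance = base radius + s = 36 + 7.1065 = 43.1065

43.1065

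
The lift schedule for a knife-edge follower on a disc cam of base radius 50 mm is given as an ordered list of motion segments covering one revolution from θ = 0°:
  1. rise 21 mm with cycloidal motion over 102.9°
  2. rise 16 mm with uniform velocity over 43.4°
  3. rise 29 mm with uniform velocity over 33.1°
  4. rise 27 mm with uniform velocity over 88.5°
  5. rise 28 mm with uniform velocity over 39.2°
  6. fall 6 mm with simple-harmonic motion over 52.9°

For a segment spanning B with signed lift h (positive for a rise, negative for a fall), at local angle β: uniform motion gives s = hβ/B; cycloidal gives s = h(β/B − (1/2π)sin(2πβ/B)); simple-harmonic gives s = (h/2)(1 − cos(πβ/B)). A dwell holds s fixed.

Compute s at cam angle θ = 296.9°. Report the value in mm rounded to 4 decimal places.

seg 1 [0°–102.9°] cycloidal, h=21: full span → s += 21 → s = 21.0000
seg 2 [102.9°–146.3°] uniform, h=16: full span → s += 16 → s = 37.0000
seg 3 [146.3°–179.4°] uniform, h=29: full span → s += 29 → s = 66.0000
seg 4 [179.4°–267.9°] uniform, h=27: full span → s += 27 → s = 93.0000
seg 5 [267.9°–307.1°] uniform, h=28: θ=296.9° here. β=29, B=39.2. 28·29/39.2 = 20.7143 → s = 113.7143

113.7143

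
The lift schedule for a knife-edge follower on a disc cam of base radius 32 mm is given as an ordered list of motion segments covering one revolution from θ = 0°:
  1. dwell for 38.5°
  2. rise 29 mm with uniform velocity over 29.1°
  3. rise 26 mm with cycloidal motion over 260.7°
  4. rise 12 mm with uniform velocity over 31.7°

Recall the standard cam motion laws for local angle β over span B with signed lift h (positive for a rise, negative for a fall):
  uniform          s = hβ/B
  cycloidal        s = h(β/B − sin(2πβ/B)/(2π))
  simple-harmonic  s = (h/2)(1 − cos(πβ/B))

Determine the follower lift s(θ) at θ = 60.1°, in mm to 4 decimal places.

seg 1 [0°–38.5°] dwell: s stays 0.0000
seg 2 [38.5°–67.6°] uniform, h=29: θ=60.1° here. β=21.6, B=29.1. 29·21.6/29.1 = 21.5258 → s = 21.5258

21.5258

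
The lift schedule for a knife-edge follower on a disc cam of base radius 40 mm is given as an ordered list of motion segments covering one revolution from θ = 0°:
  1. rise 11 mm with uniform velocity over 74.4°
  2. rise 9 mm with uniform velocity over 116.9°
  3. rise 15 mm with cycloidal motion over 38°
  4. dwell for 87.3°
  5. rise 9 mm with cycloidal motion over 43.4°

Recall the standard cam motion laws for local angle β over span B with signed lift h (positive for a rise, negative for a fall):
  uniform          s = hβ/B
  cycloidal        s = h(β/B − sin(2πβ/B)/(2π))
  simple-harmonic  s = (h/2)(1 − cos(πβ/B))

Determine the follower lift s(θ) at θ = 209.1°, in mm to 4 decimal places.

seg 1 [0°–74.4°] uniform, h=11: full span → s += 11 → s = 11.0000
seg 2 [74.4°–191.3°] uniform, h=9: full span → s += 9 → s = 20.0000
seg 3 [191.3°–229.3°] cycloidal, h=15: θ=209.1° here. β=17.8, B=38. 15·(0.4684 − sin(2π·0.4684)/(2π)) = 6.5557 → s = 26.5557

26.5557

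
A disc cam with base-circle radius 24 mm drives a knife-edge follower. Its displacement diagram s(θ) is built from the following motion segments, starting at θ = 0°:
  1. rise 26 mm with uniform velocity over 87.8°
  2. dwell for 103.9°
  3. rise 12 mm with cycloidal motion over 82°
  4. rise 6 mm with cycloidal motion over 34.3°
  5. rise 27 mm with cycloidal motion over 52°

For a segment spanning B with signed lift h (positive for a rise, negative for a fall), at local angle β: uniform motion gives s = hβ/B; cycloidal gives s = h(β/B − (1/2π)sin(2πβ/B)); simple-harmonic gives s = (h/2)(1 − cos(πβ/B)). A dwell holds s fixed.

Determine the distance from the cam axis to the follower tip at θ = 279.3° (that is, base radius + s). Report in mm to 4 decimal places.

seg 1 [0°–87.8°] uniform, h=26: full span → s += 26 → s = 26.0000
seg 2 [87.8°–191.7°] dwell: s stays 26.0000
seg 3 [191.7°–273.7°] cycloidal, h=12: full span → s += 12 → s = 38.0000
seg 4 [273.7°–308°] cycloidal, h=6: θ=279.3° here. β=5.6, B=34.3. 6·(0.1633 − sin(2π·0.1633)/(2π)) = 0.1630 → s = 38.1630
radial distance = base radius + s = 24 + 38.1630 = 62.1630

62.1630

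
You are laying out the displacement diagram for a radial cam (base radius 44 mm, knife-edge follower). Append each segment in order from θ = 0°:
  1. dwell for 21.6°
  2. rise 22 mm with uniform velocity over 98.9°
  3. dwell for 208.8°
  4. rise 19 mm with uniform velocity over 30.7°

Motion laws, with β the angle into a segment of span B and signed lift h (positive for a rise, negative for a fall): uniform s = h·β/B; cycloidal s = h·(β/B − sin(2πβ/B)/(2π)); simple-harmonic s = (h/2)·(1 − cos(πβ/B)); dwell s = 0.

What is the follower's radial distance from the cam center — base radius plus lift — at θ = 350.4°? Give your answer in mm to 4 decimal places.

seg 1 [0°–21.6°] dwell: s stays 0.0000
seg 2 [21.6°–120.5°] uniform, h=22: full span → s += 22 → s = 22.0000
seg 3 [120.5°–329.3°] dwell: s stays 22.0000
seg 4 [329.3°–360°] uniform, h=19: θ=350.4° here. β=21.1, B=30.7. 19·21.1/30.7 = 13.0586 → s = 35.0586
radial distance = base radius + s = 44 + 35.0586 = 79.0586

79.0586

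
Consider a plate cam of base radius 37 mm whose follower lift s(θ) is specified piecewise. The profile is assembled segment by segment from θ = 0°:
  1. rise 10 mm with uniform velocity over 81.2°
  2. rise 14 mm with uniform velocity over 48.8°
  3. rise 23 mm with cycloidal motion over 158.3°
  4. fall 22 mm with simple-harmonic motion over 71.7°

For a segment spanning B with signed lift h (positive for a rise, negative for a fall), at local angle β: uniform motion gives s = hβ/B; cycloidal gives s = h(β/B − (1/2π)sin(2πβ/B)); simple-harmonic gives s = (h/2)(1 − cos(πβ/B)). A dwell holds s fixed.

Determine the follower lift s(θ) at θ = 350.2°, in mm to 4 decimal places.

seg 1 [0°–81.2°] uniform, h=10: full span → s += 10 → s = 10.0000
seg 2 [81.2°–130°] uniform, h=14: full span → s += 14 → s = 24.0000
seg 3 [130°–288.3°] cycloidal, h=23: full span → s += 23 → s = 47.0000
seg 4 [288.3°–360°] simple-harmonic, h=-22: θ=350.2° here. β=61.9, B=71.7. -22/2·(1 − cos(π·0.8633)) = -21.0014 → s = 25.9986

25.9986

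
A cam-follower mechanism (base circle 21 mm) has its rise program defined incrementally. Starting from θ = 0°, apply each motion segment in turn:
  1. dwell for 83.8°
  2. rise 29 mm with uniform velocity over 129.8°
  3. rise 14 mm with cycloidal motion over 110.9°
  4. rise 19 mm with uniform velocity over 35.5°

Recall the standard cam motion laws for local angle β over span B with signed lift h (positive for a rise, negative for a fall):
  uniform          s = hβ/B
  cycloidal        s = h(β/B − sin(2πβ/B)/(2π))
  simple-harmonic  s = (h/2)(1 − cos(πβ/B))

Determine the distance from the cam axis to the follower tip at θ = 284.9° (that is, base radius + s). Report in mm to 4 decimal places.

seg 1 [0°–83.8°] dwell: s stays 0.0000
seg 2 [83.8°–213.6°] uniform, h=29: full span → s += 29 → s = 29.0000
seg 3 [213.6°–324.5°] cycloidal, h=14: θ=284.9° here. β=71.3, B=110.9. 14·(0.6429 − sin(2π·0.6429)/(2π)) = 10.7435 → s = 39.7435
radial distance = base radius + s = 21 + 39.7435 = 60.7435

60.7435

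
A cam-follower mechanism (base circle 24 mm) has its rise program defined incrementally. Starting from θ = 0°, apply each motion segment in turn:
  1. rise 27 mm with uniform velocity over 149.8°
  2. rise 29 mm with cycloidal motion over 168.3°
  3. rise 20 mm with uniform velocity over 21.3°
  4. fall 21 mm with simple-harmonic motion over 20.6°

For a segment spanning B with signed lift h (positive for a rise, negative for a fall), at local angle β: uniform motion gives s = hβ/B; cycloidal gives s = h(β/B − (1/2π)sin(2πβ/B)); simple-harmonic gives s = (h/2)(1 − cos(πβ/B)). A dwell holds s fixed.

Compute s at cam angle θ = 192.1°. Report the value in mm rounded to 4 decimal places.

seg 1 [0°–149.8°] uniform, h=27: full span → s += 27 → s = 27.0000
seg 2 [149.8°–318.1°] cycloidal, h=29: θ=192.1° here. β=42.3, B=168.3. 29·(0.2513 − sin(2π·0.2513)/(2π)) = 2.6734 → s = 29.6734

29.6734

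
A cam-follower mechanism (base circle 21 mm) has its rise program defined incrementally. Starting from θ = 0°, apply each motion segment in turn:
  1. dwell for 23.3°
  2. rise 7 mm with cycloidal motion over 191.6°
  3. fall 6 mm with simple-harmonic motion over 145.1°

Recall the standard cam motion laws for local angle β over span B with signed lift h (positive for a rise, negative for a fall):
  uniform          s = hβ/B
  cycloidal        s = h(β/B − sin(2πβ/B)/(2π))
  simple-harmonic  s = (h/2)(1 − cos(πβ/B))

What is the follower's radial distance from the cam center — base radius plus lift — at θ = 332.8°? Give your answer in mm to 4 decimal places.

seg 1 [0°–23.3°] dwell: s stays 0.0000
seg 2 [23.3°–214.9°] cycloidal, h=7: full span → s += 7 → s = 7.0000
seg 3 [214.9°–360°] simple-harmonic, h=-6: θ=332.8° here. β=117.9, B=145.1. -6/2·(1 − cos(π·0.8125)) = -5.4946 → s = 1.5054
radial distance = base radius + s = 21 + 1.5054 = 22.5054

22.5054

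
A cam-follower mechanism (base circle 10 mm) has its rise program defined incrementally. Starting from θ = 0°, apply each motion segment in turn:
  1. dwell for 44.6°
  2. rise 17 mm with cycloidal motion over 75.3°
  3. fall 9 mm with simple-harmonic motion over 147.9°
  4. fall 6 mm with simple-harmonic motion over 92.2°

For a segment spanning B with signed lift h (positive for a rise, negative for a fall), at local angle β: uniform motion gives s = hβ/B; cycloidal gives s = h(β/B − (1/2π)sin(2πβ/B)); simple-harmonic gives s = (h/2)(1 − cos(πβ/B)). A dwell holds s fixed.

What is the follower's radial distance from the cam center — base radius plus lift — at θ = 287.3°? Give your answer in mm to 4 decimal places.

seg 1 [0°–44.6°] dwell: s stays 0.0000
seg 2 [44.6°–119.9°] cycloidal, h=17: full span → s += 17 → s = 17.0000
seg 3 [119.9°–267.8°] simple-harmonic, h=-9: full span → s += -9 → s = 8.0000
seg 4 [267.8°–360°] simple-harmonic, h=-6: θ=287.3° here. β=19.5, B=92.2. -6/2·(1 − cos(π·0.2115)) = -0.6382 → s = 7.3618
radial distance = base radius + s = 10 + 7.3618 = 17.3618

17.3618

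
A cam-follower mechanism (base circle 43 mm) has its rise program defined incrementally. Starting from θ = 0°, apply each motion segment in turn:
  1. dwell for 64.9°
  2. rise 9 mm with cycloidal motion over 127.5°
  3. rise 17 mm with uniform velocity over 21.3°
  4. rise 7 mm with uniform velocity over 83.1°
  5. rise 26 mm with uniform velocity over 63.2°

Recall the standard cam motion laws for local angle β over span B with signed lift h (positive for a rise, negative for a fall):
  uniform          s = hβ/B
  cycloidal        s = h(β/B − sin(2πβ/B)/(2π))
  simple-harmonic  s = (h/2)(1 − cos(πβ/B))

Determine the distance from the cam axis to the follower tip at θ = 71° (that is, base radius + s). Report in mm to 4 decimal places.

seg 1 [0°–64.9°] dwell: s stays 0.0000
seg 2 [64.9°–192.4°] cycloidal, h=9: θ=71° here. β=6.1, B=127.5. 9·(0.0478 − sin(2π·0.0478)/(2π)) = 0.0065 → s = 0.0065
radial distance = base radius + s = 43 + 0.0065 = 43.0065

43.0065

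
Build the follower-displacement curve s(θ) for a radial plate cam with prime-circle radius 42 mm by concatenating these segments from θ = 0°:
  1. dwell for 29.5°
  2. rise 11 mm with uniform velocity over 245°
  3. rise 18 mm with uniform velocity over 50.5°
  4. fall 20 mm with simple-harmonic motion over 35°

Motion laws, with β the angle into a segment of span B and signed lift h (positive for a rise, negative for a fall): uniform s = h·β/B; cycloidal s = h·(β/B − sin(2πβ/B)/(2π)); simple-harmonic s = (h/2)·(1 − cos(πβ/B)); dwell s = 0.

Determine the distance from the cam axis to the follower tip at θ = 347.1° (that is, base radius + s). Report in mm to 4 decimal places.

seg 1 [0°–29.5°] dwell: s stays 0.0000
seg 2 [29.5°–274.5°] uniform, h=11: full span → s += 11 → s = 11.0000
seg 3 [274.5°–325°] uniform, h=18: full span → s += 18 → s = 29.0000
seg 4 [325°–360°] simple-harmonic, h=-20: θ=347.1° here. β=22.1, B=35. -20/2·(1 − cos(π·0.6314)) = -14.0126 → s = 14.9874
radial distance = base radius + s = 42 + 14.9874 = 56.9874

56.9874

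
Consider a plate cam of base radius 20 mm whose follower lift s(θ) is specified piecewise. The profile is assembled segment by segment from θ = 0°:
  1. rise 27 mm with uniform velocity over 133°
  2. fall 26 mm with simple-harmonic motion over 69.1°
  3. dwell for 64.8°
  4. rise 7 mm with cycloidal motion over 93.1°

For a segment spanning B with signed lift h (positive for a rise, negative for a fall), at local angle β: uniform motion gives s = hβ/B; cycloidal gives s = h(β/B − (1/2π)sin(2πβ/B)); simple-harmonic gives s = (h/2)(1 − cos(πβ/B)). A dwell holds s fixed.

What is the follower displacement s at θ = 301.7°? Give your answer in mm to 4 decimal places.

seg 1 [0°–133°] uniform, h=27: full span → s += 27 → s = 27.0000
seg 2 [133°–202.1°] simple-harmonic, h=-26: full span → s += -26 → s = 1.0000
seg 3 [202.1°–266.9°] dwell: s stays 1.0000
seg 4 [266.9°–360°] cycloidal, h=7: θ=301.7° here. β=34.8, B=93.1. 7·(0.3738 − sin(2π·0.3738)/(2π)) = 1.8228 → s = 2.8228

2.8228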